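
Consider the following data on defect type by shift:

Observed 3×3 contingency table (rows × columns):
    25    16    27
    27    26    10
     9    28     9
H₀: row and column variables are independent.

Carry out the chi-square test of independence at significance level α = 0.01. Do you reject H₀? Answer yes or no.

Row totals [68, 63, 46], col totals [61, 70, 46], n=177
χ² = (25−23.44)²/23.44 + (16−26.89)²/26.89 + (27−17.67)²/17.67 + (27−21.71)²/21.71 + (26−24.92)²/24.92 + (10−16.37)²/16.37 + (9−15.85)²/15.85 + (28−18.19)²/18.19 + (9−11.95)²/11.95 = 22.2361
df = 4
p-value (upper-tail) = 0.00018
At α=0.01: p < α → reject H₀

reject H₀: yes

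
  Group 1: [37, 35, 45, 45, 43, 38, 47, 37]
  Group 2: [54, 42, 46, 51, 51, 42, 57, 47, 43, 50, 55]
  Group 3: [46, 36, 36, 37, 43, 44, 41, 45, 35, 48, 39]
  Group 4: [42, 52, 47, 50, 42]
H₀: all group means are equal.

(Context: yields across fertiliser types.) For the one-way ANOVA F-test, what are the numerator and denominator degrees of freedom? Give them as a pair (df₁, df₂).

degrees of freedom = [3, 31]

k = 4 groups, N = 35 total
df = (k−1, N−k) = (4−1, 35−4) = (3, 31)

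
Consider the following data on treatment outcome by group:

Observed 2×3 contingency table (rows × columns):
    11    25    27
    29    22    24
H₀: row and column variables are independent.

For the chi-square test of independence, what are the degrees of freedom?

df = (r−1)(c−1) = (2−1)·(3−1) = 2

degrees of freedom = 2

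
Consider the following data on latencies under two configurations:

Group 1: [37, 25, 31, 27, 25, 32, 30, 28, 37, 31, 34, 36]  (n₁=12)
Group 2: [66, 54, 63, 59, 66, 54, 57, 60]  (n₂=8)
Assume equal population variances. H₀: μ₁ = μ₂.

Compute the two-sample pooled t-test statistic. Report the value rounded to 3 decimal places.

x̄₁=31.083, s₁=4.316, n₁=12
x̄₂=59.875, s₂=4.824, n₂=8
s_p² = [11·4.316² + 7·4.824²]/18 = 20.4329
SE = √(s_p²·(1/12+1/8)) = 2.0632
t = (31.083−59.875)/2.0632 = -13.9548
df = 18

test statistic = -13.955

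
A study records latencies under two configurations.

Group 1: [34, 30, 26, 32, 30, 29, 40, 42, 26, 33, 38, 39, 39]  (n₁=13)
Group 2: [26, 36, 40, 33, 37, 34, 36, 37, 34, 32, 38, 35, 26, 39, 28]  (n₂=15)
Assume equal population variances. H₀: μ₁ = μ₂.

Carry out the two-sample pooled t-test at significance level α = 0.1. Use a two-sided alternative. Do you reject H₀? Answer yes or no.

x̄₁=33.692, s₁=5.437, n₁=13
x̄₂=34.067, s₂=4.415, n₂=15
s_p² = [12·5.437² + 14·4.415²]/26 = 24.1424
SE = √(s_p²·(1/13+1/15)) = 1.8619
t = (33.692−34.067)/1.8619 = -0.2011
df = 26
p-value (two-sided) = 0.84221
At α=0.1: p ≥ α → fail to reject H₀

reject H₀: no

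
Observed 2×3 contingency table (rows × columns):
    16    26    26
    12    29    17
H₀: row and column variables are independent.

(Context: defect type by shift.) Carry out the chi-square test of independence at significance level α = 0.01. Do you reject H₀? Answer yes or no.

reject H₀: no

Row totals [68, 58], col totals [28, 55, 43], n=126
χ² = (16−15.11)²/15.11 + (26−29.68)²/29.68 + (26−23.21)²/23.21 + (12−12.89)²/12.89 + (29−25.32)²/25.32 + (17−19.79)²/19.79 = 1.8367
df = 2
p-value (upper-tail) = 0.39918
At α=0.01: p ≥ α → fail to reject H₀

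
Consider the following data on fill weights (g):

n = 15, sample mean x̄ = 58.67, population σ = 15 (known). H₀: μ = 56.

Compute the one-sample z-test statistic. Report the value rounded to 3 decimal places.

test statistic = 0.689

SE = σ/√n = 15/√15 = 3.8730
z = (x̄−μ₀)/SE = (58.67−56)/3.8730 = 0.6894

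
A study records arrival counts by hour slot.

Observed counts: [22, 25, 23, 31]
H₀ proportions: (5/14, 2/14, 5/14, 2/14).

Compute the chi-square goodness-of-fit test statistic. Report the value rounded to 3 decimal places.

n = 101; E_i = n·p_i = [36.07, 14.43, 36.07, 14.43]
χ² = (22−36.07)²/36.07 + (25−14.43)²/14.43 + (23−36.07)²/36.07 + (31−14.43)²/14.43 = 37.0040
df = 3

test statistic = 37.004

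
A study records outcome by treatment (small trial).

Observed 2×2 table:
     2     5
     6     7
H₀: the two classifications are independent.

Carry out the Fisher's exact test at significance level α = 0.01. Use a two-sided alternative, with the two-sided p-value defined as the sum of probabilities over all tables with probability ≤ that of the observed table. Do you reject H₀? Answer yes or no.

Margins: r₁=7, r₂=13, c₁=8, c₂=12, n=20
p_obs = C(7,2)·C(13,6)/C(20,8); sum pmf over tables with pmf ≤ p_obs
p-value (two-sided) = 0.64241
At α=0.01: p ≥ α → fail to reject H₀

reject H₀: no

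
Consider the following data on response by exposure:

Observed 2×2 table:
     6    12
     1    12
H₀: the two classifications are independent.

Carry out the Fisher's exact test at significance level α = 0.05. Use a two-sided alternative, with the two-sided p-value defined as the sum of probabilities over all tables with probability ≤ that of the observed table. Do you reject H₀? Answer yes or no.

reject H₀: no

Margins: r₁=18, r₂=13, c₁=7, c₂=24, n=31
p_obs = C(18,6)·C(13,1)/C(31,7); sum pmf over tables with pmf ≤ p_obs
p-value (two-sided) = 0.19116
At α=0.05: p ≥ α → fail to reject H₀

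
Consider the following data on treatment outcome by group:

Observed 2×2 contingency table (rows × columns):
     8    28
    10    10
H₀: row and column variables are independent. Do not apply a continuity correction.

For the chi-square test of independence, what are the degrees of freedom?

degrees of freedom = 1

df = (r−1)(c−1) = (2−1)·(2−1) = 1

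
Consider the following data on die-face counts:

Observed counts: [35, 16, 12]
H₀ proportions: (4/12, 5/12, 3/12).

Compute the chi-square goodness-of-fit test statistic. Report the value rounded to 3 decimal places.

n = 63; E_i = n·p_i = [21.00, 26.25, 15.75]
χ² = (35−21.00)²/21.00 + (16−26.25)²/26.25 + (12−15.75)²/15.75 = 14.2286
df = 2

test statistic = 14.229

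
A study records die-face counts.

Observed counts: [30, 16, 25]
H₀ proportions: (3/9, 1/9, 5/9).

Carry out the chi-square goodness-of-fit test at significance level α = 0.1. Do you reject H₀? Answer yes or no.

n = 71; E_i = n·p_i = [23.67, 7.89, 39.44]
χ² = (30−23.67)²/23.67 + (16−7.89)²/7.89 + (25−39.44)²/39.44 = 15.3239
df = 2
p-value (upper-tail) = 0.00047
At α=0.1: p < α → reject H₀

reject H₀: yes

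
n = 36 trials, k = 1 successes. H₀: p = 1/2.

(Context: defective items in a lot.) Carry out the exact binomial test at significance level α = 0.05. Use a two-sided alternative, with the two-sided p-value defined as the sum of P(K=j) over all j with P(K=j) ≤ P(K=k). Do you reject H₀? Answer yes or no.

Exact binomial: n=36, k=1, p₀=1/2=0.5000
P(X=j) = C(n,j)·p₀^j·(1−p₀)^(n−j); p = Σ P(X=j) over j with P(X=j) ≤ P(X=1)
p-value (two-sided) = 0.00000
At α=0.05: p < α → reject H₀

reject H₀: yes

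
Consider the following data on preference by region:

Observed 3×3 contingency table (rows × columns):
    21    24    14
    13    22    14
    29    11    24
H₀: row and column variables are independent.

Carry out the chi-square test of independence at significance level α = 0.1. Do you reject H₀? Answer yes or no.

reject H₀: yes

Row totals [59, 49, 64], col totals [63, 57, 52], n=172
χ² = (21−21.61)²/21.61 + (24−19.55)²/19.55 + (14−17.84)²/17.84 + (13−17.95)²/17.95 + (22−16.24)²/16.24 + (14−14.81)²/14.81 + (29−23.44)²/23.44 + (11−21.21)²/21.21 + (24−19.35)²/19.35 = 12.6577
df = 4
p-value (upper-tail) = 0.01308
At α=0.1: p < α → reject H₀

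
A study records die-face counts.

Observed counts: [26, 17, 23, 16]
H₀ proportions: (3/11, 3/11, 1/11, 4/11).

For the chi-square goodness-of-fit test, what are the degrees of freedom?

df = k − 1 = 4 − 1 = 3

degrees of freedom = 3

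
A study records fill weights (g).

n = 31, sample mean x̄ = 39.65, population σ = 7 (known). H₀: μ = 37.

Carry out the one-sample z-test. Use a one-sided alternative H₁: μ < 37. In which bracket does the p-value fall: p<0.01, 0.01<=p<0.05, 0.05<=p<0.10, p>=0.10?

SE = σ/√n = 7/√31 = 1.2572
z = (x̄−μ₀)/SE = (39.65−37)/1.2572 = 2.1078
p-value (one-sided, H₁ less) = 0.98248
→ bracket: p>=0.10

p-value bracket: p>=0.10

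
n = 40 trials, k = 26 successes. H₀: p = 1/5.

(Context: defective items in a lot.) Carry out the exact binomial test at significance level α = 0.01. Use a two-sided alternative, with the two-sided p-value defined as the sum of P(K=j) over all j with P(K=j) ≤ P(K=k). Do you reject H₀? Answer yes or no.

Exact binomial: n=40, k=26, p₀=1/5=0.2000
P(X=j) = C(n,j)·p₀^j·(1−p₀)^(n−j); p = Σ P(X=j) over j with P(X=j) ≤ P(X=26)
p-value (two-sided) = 0.00000
At α=0.01: p < α → reject H₀

reject H₀: yes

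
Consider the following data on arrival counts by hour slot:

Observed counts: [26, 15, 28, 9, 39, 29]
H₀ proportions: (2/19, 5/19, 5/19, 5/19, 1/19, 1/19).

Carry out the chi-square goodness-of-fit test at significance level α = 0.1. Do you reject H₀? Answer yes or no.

reject H₀: yes

n = 146; E_i = n·p_i = [15.37, 38.42, 38.42, 38.42, 7.68, 7.68]
χ² = (26−15.37)²/15.37 + (15−38.42)²/38.42 + (28−38.42)²/38.42 + (9−38.42)²/38.42 + (39−7.68)²/7.68 + (29−7.68)²/7.68 = 233.7397
df = 5
p-value (upper-tail) = 0.00000
At α=0.1: p < α → reject H₀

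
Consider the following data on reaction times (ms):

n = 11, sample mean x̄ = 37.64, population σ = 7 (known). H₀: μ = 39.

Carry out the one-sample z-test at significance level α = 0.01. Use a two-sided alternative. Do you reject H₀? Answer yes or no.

reject H₀: no

SE = σ/√n = 7/√11 = 2.1106
z = (x̄−μ₀)/SE = (37.64−39)/2.1106 = -0.6444
p-value (two-sided) = 0.51933
At α=0.01: p ≥ α → fail to reject H₀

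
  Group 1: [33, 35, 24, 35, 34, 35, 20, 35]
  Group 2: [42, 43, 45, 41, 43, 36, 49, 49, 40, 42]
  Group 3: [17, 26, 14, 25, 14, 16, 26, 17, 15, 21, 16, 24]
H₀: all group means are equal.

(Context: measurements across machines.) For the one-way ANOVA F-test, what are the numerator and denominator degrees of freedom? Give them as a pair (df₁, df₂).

k = 3 groups, N = 30 total
df = (k−1, N−k) = (3−1, 30−3) = (2, 27)

degrees of freedom = [2, 27]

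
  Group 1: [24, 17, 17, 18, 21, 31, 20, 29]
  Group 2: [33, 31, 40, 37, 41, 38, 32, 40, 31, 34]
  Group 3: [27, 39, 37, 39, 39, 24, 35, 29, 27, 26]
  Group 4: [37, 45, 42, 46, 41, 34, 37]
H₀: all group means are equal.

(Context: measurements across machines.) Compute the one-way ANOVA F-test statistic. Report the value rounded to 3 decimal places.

Group means [22.12, 35.70, 32.20, 40.29], grand mean 32.514
SSB = Σnᵢ(x̄ᵢ−x̄)² = 1388.739; SSW = ΣΣ(x−x̄ᵢ)² = 804.004
MSB = 1388.739/3 = 462.9131; MSW = 804.004/31 = 25.9356
F = MSB/MSW = 17.8486
df = (3, 31)

test statistic = 17.849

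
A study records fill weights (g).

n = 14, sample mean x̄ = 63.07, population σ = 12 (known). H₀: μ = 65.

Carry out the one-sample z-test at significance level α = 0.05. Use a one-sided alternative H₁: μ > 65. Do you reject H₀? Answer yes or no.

reject H₀: no

SE = σ/√n = 12/√14 = 3.2071
z = (x̄−μ₀)/SE = (63.07−65)/3.2071 = -0.6018
p-value (one-sided, H₁ greater) = 0.72634
At α=0.05: p ≥ α → fail to reject H₀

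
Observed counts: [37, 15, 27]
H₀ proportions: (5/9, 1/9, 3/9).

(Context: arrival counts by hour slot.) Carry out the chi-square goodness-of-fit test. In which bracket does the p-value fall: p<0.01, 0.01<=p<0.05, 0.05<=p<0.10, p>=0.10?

n = 79; E_i = n·p_i = [43.89, 8.78, 26.33]
χ² = (37−43.89)²/43.89 + (15−8.78)²/8.78 + (27−26.33)²/26.33 = 5.5089
df = 2
p-value (upper-tail) = 0.06365
→ bracket: 0.05<=p<0.10

p-value bracket: 0.05<=p<0.10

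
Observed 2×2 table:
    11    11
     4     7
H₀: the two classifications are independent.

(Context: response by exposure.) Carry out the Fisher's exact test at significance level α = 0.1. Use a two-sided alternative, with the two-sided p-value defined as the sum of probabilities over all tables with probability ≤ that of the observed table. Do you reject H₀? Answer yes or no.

reject H₀: no

Margins: r₁=22, r₂=11, c₁=15, c₂=18, n=33
p_obs = C(22,11)·C(11,4)/C(33,15); sum pmf over tables with pmf ≤ p_obs
p-value (two-sided) = 0.71195
At α=0.1: p ≥ α → fail to reject H₀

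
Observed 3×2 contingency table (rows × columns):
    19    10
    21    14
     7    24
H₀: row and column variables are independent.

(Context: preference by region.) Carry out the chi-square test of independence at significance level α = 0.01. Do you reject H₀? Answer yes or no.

reject H₀: yes

Row totals [29, 35, 31], col totals [47, 48], n=95
χ² = (19−14.35)²/14.35 + (10−14.65)²/14.65 + (21−17.32)²/17.32 + (14−17.68)²/17.68 + (7−15.34)²/15.34 + (24−15.66)²/15.66 = 13.5067
df = 2
p-value (upper-tail) = 0.00117
At α=0.01: p < α → reject H₀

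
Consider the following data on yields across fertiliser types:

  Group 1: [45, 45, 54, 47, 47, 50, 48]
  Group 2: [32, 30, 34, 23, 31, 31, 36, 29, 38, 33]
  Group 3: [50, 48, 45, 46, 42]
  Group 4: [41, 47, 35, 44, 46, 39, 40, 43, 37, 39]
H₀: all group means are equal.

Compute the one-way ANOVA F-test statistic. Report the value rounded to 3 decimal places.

test statistic = 32.445

Group means [48.00, 31.70, 46.20, 41.10], grand mean 40.469
SSB = Σnᵢ(x̄ᵢ−x̄)² = 1334.169; SSW = ΣΣ(x−x̄ᵢ)² = 383.800
MSB = 1334.169/3 = 444.7229; MSW = 383.800/28 = 13.7071
F = MSB/MSW = 32.4446
df = (3, 28)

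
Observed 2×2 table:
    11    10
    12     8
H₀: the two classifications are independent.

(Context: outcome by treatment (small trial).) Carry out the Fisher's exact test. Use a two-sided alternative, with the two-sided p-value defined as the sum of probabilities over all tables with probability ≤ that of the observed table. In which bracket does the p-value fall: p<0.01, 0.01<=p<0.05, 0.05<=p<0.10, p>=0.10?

Margins: r₁=21, r₂=20, c₁=23, c₂=18, n=41
p_obs = C(21,11)·C(20,12)/C(41,23); sum pmf over tables with pmf ≤ p_obs
p-value (two-sided) = 0.75574
→ bracket: p>=0.10

p-value bracket: p>=0.10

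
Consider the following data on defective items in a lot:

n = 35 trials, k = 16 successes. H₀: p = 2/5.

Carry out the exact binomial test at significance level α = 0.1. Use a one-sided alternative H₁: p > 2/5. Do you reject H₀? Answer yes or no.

reject H₀: no

Exact binomial: n=35, k=16, p₀=2/5=0.4000
P(X≥16) from Σ C(n,i)·p₀^i·(1−p₀)^(n−i)
p-value (one-sided, H₁ greater) = 0.29974
At α=0.1: p ≥ α → fail to reject H₀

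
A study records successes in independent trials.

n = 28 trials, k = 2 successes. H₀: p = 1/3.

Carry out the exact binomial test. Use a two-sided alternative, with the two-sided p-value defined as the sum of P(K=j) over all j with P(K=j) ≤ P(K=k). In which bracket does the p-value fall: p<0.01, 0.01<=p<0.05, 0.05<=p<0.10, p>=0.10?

Exact binomial: n=28, k=2, p₀=1/3=0.3333
P(X=j) = C(n,j)·p₀^j·(1−p₀)^(n−j); p = Σ P(X=j) over j with P(X=j) ≤ P(X=2)
p-value (two-sided) = 0.00207
→ bracket: p<0.01

p-value bracket: p<0.01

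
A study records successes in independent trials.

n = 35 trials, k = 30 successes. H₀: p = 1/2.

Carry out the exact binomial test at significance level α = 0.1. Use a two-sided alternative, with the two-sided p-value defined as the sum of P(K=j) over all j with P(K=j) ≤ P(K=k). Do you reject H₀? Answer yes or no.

Exact binomial: n=35, k=30, p₀=1/2=0.5000
P(X=j) = C(n,j)·p₀^j·(1−p₀)^(n−j); p = Σ P(X=j) over j with P(X=j) ≤ P(X=30)
p-value (two-sided) = 0.00002
At α=0.1: p < α → reject H₀

reject H₀: yes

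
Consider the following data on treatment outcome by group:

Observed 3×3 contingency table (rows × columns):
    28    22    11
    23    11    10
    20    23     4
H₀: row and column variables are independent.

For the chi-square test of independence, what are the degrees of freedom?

degrees of freedom = 4

df = (r−1)(c−1) = (3−1)·(3−1) = 4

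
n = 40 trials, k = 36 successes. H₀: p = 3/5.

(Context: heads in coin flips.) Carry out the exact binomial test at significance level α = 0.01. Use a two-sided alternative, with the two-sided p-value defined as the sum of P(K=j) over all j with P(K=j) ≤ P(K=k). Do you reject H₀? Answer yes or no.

reject H₀: yes

Exact binomial: n=40, k=36, p₀=3/5=0.6000
P(X=j) = C(n,j)·p₀^j·(1−p₀)^(n−j); p = Σ P(X=j) over j with P(X=j) ≤ P(X=36)
p-value (two-sided) = 0.00004
At α=0.01: p < α → reject H₀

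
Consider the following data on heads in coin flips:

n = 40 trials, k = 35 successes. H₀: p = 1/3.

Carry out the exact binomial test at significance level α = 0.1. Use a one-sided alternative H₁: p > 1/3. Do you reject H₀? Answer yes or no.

Exact binomial: n=40, k=35, p₀=1/3=0.3333
P(X≥35) from Σ C(n,i)·p₀^i·(1−p₀)^(n−i)
p-value (one-sided, H₁ greater) = 0.00000
At α=0.1: p < α → reject H₀

reject H₀: yes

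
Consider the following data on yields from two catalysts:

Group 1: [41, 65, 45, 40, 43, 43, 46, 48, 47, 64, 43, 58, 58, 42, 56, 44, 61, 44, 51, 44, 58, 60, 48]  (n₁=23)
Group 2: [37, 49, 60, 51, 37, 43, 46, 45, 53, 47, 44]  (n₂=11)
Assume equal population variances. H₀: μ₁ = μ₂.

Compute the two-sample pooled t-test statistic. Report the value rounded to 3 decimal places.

test statistic = 1.213

x̄₁=49.957, s₁=8.059, n₁=23
x̄₂=46.545, s₂=6.729, n₂=11
s_p² = [22·8.059² + 10·6.729²]/32 = 58.8026
SE = √(s_p²·(1/23+1/11)) = 2.8111
t = (49.957−46.545)/2.8111 = 1.2134
df = 32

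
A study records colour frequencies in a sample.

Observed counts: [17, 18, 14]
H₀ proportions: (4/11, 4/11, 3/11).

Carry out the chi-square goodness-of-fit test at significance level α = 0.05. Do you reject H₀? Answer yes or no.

reject H₀: no

n = 49; E_i = n·p_i = [17.82, 17.82, 13.36]
χ² = (17−17.82)²/17.82 + (18−17.82)²/17.82 + (14−13.36)²/13.36 = 0.0697
df = 2
p-value (upper-tail) = 0.96574
At α=0.05: p ≥ α → fail to reject H₀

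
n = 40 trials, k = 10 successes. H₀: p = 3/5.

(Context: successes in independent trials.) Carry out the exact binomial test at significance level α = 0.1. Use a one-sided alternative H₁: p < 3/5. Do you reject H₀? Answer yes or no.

Exact binomial: n=40, k=10, p₀=3/5=0.6000
P(X≤10) from Σ C(n,i)·p₀^i·(1−p₀)^(n−i)
p-value (one-sided, H₁ less) = 0.00001
At α=0.1: p < α → reject H₀

reject H₀: yes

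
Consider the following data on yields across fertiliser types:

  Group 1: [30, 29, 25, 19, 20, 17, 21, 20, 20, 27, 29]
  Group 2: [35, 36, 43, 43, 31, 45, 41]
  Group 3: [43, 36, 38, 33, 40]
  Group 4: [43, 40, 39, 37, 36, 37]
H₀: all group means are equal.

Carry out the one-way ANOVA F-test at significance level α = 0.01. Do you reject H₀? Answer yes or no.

reject H₀: yes

Group means [23.36, 39.14, 38.00, 38.67], grand mean 32.862
SSB = Σnᵢ(x̄ᵢ−x̄)² = 1602.712; SSW = ΣΣ(x−x̄ᵢ)² = 474.736
MSB = 1602.712/3 = 534.2374; MSW = 474.736/25 = 18.9894
F = MSB/MSW = 28.1334
df = (3, 25)
p-value (upper-tail) = 0.00000
At α=0.01: p < α → reject H₀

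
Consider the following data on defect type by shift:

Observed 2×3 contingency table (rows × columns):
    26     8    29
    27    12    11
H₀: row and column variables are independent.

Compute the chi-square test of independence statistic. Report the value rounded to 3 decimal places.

test statistic = 7.523

Row totals [63, 50], col totals [53, 20, 40], n=113
χ² = (26−29.55)²/29.55 + (8−11.15)²/11.15 + (29−22.30)²/22.30 + (27−23.45)²/23.45 + (12−8.85)²/8.85 + (11−17.70)²/17.70 = 7.5229
df = 2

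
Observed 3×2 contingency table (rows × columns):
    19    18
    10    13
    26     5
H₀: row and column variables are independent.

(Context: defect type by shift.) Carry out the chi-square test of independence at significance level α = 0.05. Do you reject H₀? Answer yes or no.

reject H₀: yes

Row totals [37, 23, 31], col totals [55, 36], n=91
χ² = (19−22.36)²/22.36 + (18−14.64)²/14.64 + (10−13.90)²/13.90 + (13−9.10)²/9.10 + (26−18.74)²/18.74 + (5−12.26)²/12.26 = 11.1638
df = 2
p-value (upper-tail) = 0.00377
At α=0.05: p < α → reject H₀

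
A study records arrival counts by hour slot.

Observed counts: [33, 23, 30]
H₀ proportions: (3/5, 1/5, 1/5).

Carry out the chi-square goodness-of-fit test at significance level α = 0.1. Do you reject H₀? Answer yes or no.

reject H₀: yes

n = 86; E_i = n·p_i = [51.60, 17.20, 17.20]
χ² = (33−51.60)²/51.60 + (23−17.20)²/17.20 + (30−17.20)²/17.20 = 18.1860
df = 2
p-value (upper-tail) = 0.00011
At α=0.1: p < α → reject H₀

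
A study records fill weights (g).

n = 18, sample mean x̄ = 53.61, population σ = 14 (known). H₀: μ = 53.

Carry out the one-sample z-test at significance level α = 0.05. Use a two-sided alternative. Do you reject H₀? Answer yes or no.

SE = σ/√n = 14/√18 = 3.2998
z = (x̄−μ₀)/SE = (53.61−53)/3.2998 = 0.1849
p-value (two-sided) = 0.85334
At α=0.05: p ≥ α → fail to reject H₀

reject H₀: no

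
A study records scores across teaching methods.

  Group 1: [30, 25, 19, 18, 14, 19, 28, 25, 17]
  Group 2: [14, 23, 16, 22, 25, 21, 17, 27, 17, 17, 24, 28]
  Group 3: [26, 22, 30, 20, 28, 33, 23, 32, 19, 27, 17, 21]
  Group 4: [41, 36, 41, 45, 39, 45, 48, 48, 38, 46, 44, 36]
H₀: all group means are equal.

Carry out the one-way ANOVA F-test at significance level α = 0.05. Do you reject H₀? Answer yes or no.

Group means [21.67, 20.92, 24.83, 42.25], grand mean 27.800
SSB = Σnᵢ(x̄ᵢ−x̄)² = 3518.367; SSW = ΣΣ(x−x̄ᵢ)² = 990.833
MSB = 3518.367/3 = 1172.7889; MSW = 990.833/41 = 24.1667
F = MSB/MSW = 48.5292
df = (3, 41)
p-value (upper-tail) = 0.00000
At α=0.05: p < α → reject H₀

reject H₀: yes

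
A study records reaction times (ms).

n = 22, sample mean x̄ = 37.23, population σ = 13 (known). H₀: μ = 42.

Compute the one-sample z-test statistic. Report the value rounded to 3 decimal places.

SE = σ/√n = 13/√22 = 2.7716
z = (x̄−μ₀)/SE = (37.23−42)/2.7716 = -1.7210

test statistic = -1.721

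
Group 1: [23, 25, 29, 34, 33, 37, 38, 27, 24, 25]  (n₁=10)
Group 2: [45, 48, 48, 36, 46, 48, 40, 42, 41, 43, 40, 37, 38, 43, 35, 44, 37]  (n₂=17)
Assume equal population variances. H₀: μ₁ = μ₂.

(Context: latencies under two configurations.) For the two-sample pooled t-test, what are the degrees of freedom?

degrees of freedom = 25

df = n₁ + n₂ − 2 = 10 + 17 − 2 = 25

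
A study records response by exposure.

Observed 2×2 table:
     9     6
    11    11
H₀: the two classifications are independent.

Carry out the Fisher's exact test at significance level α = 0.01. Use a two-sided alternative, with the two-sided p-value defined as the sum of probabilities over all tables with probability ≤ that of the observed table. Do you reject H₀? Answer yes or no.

reject H₀: no

Margins: r₁=15, r₂=22, c₁=20, c₂=17, n=37
p_obs = C(15,9)·C(22,11)/C(37,20); sum pmf over tables with pmf ≤ p_obs
p-value (two-sided) = 0.73838
At α=0.01: p ≥ α → fail to reject H₀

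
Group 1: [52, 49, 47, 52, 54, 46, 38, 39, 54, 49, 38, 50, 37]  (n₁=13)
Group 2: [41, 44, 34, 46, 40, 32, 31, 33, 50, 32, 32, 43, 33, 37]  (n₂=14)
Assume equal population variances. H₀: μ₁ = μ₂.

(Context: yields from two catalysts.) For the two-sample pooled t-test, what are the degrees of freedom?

degrees of freedom = 25

df = n₁ + n₂ − 2 = 13 + 14 − 2 = 25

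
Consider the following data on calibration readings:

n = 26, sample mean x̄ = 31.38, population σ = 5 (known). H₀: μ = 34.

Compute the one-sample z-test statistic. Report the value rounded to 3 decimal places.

test statistic = -2.672

SE = σ/√n = 5/√26 = 0.9806
z = (x̄−μ₀)/SE = (31.38−34)/0.9806 = -2.6719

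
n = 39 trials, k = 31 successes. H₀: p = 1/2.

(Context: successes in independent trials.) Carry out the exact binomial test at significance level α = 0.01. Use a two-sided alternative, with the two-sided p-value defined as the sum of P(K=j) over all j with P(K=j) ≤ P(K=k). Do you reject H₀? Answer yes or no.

reject H₀: yes

Exact binomial: n=39, k=31, p₀=1/2=0.5000
P(X=j) = C(n,j)·p₀^j·(1−p₀)^(n−j); p = Σ P(X=j) over j with P(X=j) ≤ P(X=31)
p-value (two-sided) = 0.00029
At α=0.01: p < α → reject H₀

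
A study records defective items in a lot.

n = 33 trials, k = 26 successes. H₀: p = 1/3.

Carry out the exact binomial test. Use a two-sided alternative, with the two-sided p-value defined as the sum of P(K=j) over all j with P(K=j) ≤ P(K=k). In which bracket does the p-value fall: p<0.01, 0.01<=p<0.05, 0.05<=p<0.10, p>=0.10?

p-value bracket: p<0.01

Exact binomial: n=33, k=26, p₀=1/3=0.3333
P(X=j) = C(n,j)·p₀^j·(1−p₀)^(n−j); p = Σ P(X=j) over j with P(X=j) ≤ P(X=26)
p-value (two-sided) = 0.00000
→ bracket: p<0.01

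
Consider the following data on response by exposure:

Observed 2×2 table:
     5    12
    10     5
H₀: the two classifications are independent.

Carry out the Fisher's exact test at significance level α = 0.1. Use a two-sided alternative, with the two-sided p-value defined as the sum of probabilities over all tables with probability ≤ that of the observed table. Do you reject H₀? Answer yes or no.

reject H₀: yes

Margins: r₁=17, r₂=15, c₁=15, c₂=17, n=32
p_obs = C(17,5)·C(15,10)/C(32,15); sum pmf over tables with pmf ≤ p_obs
p-value (two-sided) = 0.07446
At α=0.1: p < α → reject H₀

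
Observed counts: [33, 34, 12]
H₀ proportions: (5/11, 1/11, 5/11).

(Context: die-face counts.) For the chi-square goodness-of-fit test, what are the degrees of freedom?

degrees of freedom = 2

df = k − 1 = 3 − 1 = 2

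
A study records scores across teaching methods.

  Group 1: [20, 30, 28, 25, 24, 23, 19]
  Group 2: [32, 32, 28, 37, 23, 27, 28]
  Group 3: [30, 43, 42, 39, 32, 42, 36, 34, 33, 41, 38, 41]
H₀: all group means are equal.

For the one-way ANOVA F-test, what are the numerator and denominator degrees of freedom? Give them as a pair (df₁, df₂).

k = 3 groups, N = 26 total
df = (k−1, N−k) = (3−1, 26−3) = (2, 23)

degrees of freedom = [2, 23]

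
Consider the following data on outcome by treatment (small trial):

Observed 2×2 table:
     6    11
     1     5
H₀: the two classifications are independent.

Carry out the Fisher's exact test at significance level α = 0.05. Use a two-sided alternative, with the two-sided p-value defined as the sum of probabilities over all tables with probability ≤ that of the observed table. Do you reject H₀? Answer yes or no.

Margins: r₁=17, r₂=6, c₁=7, c₂=16, n=23
p_obs = C(17,6)·C(6,1)/C(23,7); sum pmf over tables with pmf ≤ p_obs
p-value (two-sided) = 0.62139
At α=0.05: p ≥ α → fail to reject H₀

reject H₀: no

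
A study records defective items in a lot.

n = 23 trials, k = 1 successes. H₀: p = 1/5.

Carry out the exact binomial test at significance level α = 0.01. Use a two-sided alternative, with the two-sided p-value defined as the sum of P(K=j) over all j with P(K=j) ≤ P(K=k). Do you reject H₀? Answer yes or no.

reject H₀: no

Exact binomial: n=23, k=1, p₀=1/5=0.2000
P(X=j) = C(n,j)·p₀^j·(1−p₀)^(n−j); p = Σ P(X=j) over j with P(X=j) ≤ P(X=1)
p-value (two-sided) = 0.06719
At α=0.01: p ≥ α → fail to reject H₀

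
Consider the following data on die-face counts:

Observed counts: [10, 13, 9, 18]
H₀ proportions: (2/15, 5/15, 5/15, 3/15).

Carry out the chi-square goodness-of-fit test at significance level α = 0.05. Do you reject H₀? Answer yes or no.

n = 50; E_i = n·p_i = [6.67, 16.67, 16.67, 10.00]
χ² = (10−6.67)²/6.67 + (13−16.67)²/16.67 + (9−16.67)²/16.67 + (18−10.00)²/10.00 = 12.4000
df = 3
p-value (upper-tail) = 0.00613
At α=0.05: p < α → reject H₀

reject H₀: yes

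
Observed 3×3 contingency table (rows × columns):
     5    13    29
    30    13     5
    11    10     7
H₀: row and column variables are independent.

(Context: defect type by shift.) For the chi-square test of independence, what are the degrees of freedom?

degrees of freedom = 4

df = (r−1)(c−1) = (3−1)·(3−1) = 4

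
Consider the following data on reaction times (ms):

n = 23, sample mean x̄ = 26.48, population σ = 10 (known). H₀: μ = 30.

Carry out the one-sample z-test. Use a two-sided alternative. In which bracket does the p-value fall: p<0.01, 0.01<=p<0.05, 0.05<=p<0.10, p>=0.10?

p-value bracket: 0.05<=p<0.10

SE = σ/√n = 10/√23 = 2.0851
z = (x̄−μ₀)/SE = (26.48−30)/2.0851 = -1.6881
p-value (two-sided) = 0.09139
→ bracket: 0.05<=p<0.10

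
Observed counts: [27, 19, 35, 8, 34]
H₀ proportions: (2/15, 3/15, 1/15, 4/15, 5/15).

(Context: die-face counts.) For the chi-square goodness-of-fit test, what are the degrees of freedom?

degrees of freedom = 4

df = k − 1 = 5 − 1 = 4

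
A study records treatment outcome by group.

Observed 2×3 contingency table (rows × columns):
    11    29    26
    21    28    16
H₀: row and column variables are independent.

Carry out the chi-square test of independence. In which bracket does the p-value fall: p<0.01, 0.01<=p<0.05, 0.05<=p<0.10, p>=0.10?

Row totals [66, 65], col totals [32, 57, 42], n=131
χ² = (11−16.12)²/16.12 + (29−28.72)²/28.72 + (26−21.16)²/21.16 + (21−15.88)²/15.88 + (28−28.28)²/28.28 + (16−20.84)²/20.84 = 5.5162
df = 2
p-value (upper-tail) = 0.06341
→ bracket: 0.05<=p<0.10

p-value bracket: 0.05<=p<0.10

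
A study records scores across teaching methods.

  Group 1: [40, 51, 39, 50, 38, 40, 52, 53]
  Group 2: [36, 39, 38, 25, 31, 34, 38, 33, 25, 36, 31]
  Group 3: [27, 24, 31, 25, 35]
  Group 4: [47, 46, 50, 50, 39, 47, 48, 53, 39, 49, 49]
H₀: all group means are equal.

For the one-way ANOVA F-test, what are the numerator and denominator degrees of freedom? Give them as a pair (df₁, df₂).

degrees of freedom = [3, 31]

k = 4 groups, N = 35 total
df = (k−1, N−k) = (4−1, 35−4) = (3, 31)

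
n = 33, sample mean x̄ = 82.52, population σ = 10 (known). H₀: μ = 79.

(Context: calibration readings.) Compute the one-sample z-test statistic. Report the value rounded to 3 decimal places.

test statistic = 2.022

SE = σ/√n = 10/√33 = 1.7408
z = (x̄−μ₀)/SE = (82.52−79)/1.7408 = 2.0221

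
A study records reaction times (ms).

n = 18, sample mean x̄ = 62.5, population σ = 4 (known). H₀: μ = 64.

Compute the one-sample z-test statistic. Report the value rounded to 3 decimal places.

SE = σ/√n = 4/√18 = 0.9428
z = (x̄−μ₀)/SE = (62.5−64)/0.9428 = -1.5910

test statistic = -1.591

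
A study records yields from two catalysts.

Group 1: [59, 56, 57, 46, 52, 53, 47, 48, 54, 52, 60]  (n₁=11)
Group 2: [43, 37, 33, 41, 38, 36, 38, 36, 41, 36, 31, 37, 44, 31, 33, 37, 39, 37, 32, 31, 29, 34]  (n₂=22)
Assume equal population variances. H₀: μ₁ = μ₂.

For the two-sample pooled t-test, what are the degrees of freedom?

df = n₁ + n₂ − 2 = 11 + 22 − 2 = 31

degrees of freedom = 31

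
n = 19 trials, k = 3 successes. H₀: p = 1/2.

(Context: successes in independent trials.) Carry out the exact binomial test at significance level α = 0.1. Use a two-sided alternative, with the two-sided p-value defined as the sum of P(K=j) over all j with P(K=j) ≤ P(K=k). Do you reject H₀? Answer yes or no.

Exact binomial: n=19, k=3, p₀=1/2=0.5000
P(X=j) = C(n,j)·p₀^j·(1−p₀)^(n−j); p = Σ P(X=j) over j with P(X=j) ≤ P(X=3)
p-value (two-sided) = 0.00443
At α=0.1: p < α → reject H₀

reject H₀: yes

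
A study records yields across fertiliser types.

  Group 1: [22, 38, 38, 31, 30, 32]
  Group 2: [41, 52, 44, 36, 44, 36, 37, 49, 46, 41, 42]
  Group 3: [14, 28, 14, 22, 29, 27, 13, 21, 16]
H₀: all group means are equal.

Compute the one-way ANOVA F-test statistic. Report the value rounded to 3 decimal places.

Group means [31.83, 42.55, 20.44], grand mean 32.423
SSB = Σnᵢ(x̄ᵢ−x̄)² = 2420.563; SSW = ΣΣ(x−x̄ᵢ)² = 779.783
MSB = 2420.563/2 = 1210.2817; MSW = 779.783/23 = 33.9036
F = MSB/MSW = 35.6977
df = (2, 23)

test statistic = 35.698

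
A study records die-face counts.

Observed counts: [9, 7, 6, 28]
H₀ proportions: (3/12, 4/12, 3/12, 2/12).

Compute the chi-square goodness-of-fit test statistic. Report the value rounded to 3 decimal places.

n = 50; E_i = n·p_i = [12.50, 16.67, 12.50, 8.33]
χ² = (9−12.50)²/12.50 + (7−16.67)²/16.67 + (6−12.50)²/12.50 + (28−8.33)²/8.33 = 56.3800
df = 3

test statistic = 56.380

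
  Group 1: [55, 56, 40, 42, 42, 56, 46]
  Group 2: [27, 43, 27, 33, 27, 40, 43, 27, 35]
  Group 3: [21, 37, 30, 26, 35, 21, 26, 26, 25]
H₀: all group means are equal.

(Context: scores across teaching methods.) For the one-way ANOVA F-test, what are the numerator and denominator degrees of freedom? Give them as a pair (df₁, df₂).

k = 3 groups, N = 25 total
df = (k−1, N−k) = (3−1, 25−3) = (2, 22)

degrees of freedom = [2, 22]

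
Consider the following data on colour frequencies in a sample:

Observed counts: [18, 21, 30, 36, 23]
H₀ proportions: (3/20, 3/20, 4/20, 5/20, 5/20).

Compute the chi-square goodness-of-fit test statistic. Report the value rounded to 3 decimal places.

test statistic = 4.031

n = 128; E_i = n·p_i = [19.20, 19.20, 25.60, 32.00, 32.00]
χ² = (18−19.20)²/19.20 + (21−19.20)²/19.20 + (30−25.60)²/25.60 + (36−32.00)²/32.00 + (23−32.00)²/32.00 = 4.0312
df = 4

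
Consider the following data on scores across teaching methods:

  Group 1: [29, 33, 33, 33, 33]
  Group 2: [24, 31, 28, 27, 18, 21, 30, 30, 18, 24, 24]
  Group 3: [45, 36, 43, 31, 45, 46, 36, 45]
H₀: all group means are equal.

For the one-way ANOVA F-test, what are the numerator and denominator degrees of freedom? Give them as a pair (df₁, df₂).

k = 3 groups, N = 24 total
df = (k−1, N−k) = (3−1, 24−3) = (2, 21)

degrees of freedom = [2, 21]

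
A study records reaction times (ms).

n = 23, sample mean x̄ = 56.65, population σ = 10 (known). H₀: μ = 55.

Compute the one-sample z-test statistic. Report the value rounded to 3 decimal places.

SE = σ/√n = 10/√23 = 2.0851
z = (x̄−μ₀)/SE = (56.65−55)/2.0851 = 0.7913

test statistic = 0.791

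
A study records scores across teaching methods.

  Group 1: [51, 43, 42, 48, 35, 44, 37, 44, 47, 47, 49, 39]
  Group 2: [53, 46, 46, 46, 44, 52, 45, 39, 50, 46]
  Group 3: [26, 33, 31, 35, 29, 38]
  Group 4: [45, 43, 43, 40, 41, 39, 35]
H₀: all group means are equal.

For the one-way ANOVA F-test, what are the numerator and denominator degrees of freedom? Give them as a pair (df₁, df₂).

k = 4 groups, N = 35 total
df = (k−1, N−k) = (4−1, 35−4) = (3, 31)

degrees of freedom = [3, 31]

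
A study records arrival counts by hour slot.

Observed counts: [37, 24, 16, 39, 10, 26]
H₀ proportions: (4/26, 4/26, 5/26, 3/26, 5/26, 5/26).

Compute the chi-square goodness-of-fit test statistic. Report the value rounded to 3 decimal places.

n = 152; E_i = n·p_i = [23.38, 23.38, 29.23, 17.54, 29.23, 29.23]
χ² = (37−23.38)²/23.38 + (24−23.38)²/23.38 + (16−29.23)²/29.23 + (39−17.54)²/17.54 + (10−29.23)²/29.23 + (26−29.23)²/29.23 = 53.2033
df = 5

test statistic = 53.203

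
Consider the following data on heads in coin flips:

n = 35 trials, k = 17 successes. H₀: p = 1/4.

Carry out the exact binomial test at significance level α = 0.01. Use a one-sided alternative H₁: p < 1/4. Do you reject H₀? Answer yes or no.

Exact binomial: n=35, k=17, p₀=1/4=0.2500
P(X≤17) from Σ C(n,i)·p₀^i·(1−p₀)^(n−i)
p-value (one-sided, H₁ less) = 0.99930
At α=0.01: p ≥ α → fail to reject H₀

reject H₀: no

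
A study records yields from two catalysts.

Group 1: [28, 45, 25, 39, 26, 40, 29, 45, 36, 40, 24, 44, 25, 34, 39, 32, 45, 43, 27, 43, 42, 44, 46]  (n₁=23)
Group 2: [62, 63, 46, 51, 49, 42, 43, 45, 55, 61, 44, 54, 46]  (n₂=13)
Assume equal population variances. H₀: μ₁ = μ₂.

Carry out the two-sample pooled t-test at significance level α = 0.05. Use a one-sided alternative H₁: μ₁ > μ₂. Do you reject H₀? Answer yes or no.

reject H₀: no

x̄₁=36.565, s₁=7.827, n₁=23
x̄₂=50.846, s₂=7.493, n₂=13
s_p² = [22·7.827² + 12·7.493²]/34 = 59.4513
SE = √(s_p²·(1/23+1/13)) = 2.6754
t = (36.565−50.846)/2.6754 = -5.3378
df = 34
p-value (one-sided, H₁ greater) = 1.00000
At α=0.05: p ≥ α → fail to reject H₀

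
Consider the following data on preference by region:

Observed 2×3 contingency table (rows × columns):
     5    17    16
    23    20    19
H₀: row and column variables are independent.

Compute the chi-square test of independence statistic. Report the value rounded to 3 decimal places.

Row totals [38, 62], col totals [28, 37, 35], n=100
χ² = (5−10.64)²/10.64 + (17−14.06)²/14.06 + (16−13.30)²/13.30 + (23−17.36)²/17.36 + (20−22.94)²/22.94 + (19−21.70)²/21.70 = 6.6976
df = 2

test statistic = 6.698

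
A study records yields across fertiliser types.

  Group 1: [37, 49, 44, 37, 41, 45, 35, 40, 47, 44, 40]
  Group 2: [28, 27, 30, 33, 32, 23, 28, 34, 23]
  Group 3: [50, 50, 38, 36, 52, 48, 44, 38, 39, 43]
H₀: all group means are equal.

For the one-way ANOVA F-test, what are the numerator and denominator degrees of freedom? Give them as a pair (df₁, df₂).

degrees of freedom = [2, 27]

k = 3 groups, N = 30 total
df = (k−1, N−k) = (3−1, 30−3) = (2, 27)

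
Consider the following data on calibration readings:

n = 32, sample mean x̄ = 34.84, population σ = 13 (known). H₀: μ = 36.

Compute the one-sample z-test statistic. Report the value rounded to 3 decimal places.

SE = σ/√n = 13/√32 = 2.2981
z = (x̄−μ₀)/SE = (34.84−36)/2.2981 = -0.5048

test statistic = -0.505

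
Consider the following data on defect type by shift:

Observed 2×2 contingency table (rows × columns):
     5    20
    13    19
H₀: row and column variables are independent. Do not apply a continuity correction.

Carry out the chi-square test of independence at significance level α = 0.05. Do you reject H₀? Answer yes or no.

Row totals [25, 32], col totals [18, 39], n=57
χ² = (5−7.89)²/7.89 + (20−17.11)²/17.11 + (13−10.11)²/10.11 + (19−21.89)²/21.89 = 2.7632
df = 1
p-value (upper-tail) = 0.09645
At α=0.05: p ≥ α → fail to reject H₀

reject H₀: no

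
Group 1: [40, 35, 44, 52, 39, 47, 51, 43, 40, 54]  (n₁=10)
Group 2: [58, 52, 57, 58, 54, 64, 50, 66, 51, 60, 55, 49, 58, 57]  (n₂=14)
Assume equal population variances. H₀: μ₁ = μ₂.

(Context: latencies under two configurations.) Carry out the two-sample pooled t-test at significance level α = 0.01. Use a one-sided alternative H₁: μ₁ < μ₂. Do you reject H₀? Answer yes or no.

reject H₀: yes

x̄₁=44.500, s₁=6.311, n₁=10
x̄₂=56.357, s₂=4.986, n₂=14
s_p² = [9·6.311² + 13·4.986²]/22 = 30.9870
SE = √(s_p²·(1/10+1/14)) = 2.3048
t = (44.500−56.357)/2.3048 = -5.1446
df = 22
p-value (one-sided, H₁ less) = 0.00002
At α=0.01: p < α → reject H₀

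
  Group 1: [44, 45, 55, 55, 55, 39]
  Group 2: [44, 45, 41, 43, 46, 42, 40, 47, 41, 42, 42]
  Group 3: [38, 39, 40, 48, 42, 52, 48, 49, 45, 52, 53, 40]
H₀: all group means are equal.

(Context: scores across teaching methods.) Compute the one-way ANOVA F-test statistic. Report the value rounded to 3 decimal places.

Group means [48.83, 43.00, 45.50], grand mean 45.241
SSB = Σnᵢ(x̄ᵢ−x̄)² = 133.477; SSW = ΣΣ(x−x̄ᵢ)² = 635.833
MSB = 133.477/2 = 66.7385; MSW = 635.833/26 = 24.4551
F = MSB/MSW = 2.7290
df = (2, 26)

test statistic = 2.729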